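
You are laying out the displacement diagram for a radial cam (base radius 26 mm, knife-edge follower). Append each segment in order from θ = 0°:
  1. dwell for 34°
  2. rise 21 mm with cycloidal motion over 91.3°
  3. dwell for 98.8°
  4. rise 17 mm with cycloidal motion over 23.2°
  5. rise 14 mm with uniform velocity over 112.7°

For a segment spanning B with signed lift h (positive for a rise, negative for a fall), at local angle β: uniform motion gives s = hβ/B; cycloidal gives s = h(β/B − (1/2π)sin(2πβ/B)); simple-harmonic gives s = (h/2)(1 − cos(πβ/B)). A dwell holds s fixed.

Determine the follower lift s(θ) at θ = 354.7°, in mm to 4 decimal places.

seg 1 [0°–34°] dwell: s stays 0.0000
seg 2 [34°–125.3°] cycloidal, h=21: full span → s += 21 → s = 21.0000
seg 3 [125.3°–224.1°] dwell: s stays 21.0000
seg 4 [224.1°–247.3°] cycloidal, h=17: full span → s += 17 → s = 38.0000
seg 5 [247.3°–360°] uniform, h=14: θ=354.7° here. β=107.4, B=112.7. 14·107.4/112.7 = 13.3416 → s = 51.3416

51.3416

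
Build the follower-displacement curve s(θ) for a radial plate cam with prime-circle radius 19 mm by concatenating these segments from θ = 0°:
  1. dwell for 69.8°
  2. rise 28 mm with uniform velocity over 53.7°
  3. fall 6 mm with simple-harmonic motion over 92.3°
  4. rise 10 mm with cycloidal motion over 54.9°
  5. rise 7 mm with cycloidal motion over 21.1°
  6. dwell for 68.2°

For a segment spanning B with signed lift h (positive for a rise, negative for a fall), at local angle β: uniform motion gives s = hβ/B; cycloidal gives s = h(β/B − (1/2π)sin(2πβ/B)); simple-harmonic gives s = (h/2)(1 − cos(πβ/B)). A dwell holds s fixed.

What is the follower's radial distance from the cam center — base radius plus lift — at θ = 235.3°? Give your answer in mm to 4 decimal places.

seg 1 [0°–69.8°] dwell: s stays 0.0000
seg 2 [69.8°–123.5°] uniform, h=28: full span → s += 28 → s = 28.0000
seg 3 [123.5°–215.8°] simple-harmonic, h=-6: full span → s += -6 → s = 22.0000
seg 4 [215.8°–270.7°] cycloidal, h=10: θ=235.3° here. β=19.5, B=54.9. 10·(0.3552 − sin(2π·0.3552)/(2π)) = 2.2955 → s = 24.2955
radial distance = base radius + s = 19 + 24.2955 = 43.2955

43.2955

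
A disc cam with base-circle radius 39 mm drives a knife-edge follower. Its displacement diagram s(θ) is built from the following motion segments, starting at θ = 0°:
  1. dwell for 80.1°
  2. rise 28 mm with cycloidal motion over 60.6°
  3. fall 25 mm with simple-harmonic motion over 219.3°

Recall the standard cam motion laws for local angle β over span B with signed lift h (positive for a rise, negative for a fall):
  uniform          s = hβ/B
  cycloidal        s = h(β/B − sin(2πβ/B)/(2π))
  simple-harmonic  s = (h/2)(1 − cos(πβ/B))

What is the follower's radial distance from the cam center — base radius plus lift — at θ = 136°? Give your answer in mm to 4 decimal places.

seg 1 [0°–80.1°] dwell: s stays 0.0000
seg 2 [80.1°–140.7°] cycloidal, h=28: θ=136° here. β=55.9, B=60.6. 28·(0.9224 − sin(2π·0.9224)/(2π)) = 27.9151 → s = 27.9151
radial distance = base radius + s = 39 + 27.9151 = 66.9151

66.9151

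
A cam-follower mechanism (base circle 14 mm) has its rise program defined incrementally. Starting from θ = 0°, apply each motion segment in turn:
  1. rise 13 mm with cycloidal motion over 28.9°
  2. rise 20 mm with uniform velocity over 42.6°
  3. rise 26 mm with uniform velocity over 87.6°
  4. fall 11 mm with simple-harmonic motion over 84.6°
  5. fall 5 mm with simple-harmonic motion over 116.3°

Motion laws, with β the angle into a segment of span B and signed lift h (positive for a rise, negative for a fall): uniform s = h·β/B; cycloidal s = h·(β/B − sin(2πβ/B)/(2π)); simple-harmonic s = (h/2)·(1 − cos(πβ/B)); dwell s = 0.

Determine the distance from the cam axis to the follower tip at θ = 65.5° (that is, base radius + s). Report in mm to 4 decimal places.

seg 1 [0°–28.9°] cycloidal, h=13: full span → s += 13 → s = 13.0000
seg 2 [28.9°–71.5°] uniform, h=20: θ=65.5° here. β=36.6, B=42.6. 20·36.6/42.6 = 17.1831 → s = 30.1831
radial distance = base radius + s = 14 + 30.1831 = 44.1831

44.1831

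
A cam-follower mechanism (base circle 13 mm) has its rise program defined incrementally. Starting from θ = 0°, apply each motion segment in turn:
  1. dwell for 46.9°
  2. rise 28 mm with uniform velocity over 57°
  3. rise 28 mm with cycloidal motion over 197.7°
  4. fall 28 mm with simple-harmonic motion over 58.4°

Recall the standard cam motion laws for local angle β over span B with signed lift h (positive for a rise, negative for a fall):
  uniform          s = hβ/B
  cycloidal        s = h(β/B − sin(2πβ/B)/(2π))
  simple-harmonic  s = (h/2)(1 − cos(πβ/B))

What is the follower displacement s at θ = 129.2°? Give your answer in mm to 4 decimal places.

seg 1 [0°–46.9°] dwell: s stays 0.0000
seg 2 [46.9°–103.9°] uniform, h=28: full span → s += 28 → s = 28.0000
seg 3 [103.9°–301.6°] cycloidal, h=28: θ=129.2° here. β=25.3, B=197.7. 28·(0.1280 − sin(2π·0.1280)/(2π)) = 0.3738 → s = 28.3738

28.3738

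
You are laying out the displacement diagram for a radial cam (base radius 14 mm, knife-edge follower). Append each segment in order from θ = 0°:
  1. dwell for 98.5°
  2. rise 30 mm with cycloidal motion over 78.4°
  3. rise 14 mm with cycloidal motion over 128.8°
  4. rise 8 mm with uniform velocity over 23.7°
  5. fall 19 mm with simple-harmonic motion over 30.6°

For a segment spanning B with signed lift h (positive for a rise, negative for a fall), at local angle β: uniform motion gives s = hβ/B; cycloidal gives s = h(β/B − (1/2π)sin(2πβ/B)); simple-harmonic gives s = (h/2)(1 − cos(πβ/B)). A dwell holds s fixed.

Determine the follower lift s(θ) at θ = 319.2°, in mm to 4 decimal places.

seg 1 [0°–98.5°] dwell: s stays 0.0000
seg 2 [98.5°–176.9°] cycloidal, h=30: full span → s += 30 → s = 30.0000
seg 3 [176.9°–305.7°] cycloidal, h=14: full span → s += 14 → s = 44.0000
seg 4 [305.7°–329.4°] uniform, h=8: θ=319.2° here. β=13.5, B=23.7. 8·13.5/23.7 = 4.5570 → s = 48.5570

48.5570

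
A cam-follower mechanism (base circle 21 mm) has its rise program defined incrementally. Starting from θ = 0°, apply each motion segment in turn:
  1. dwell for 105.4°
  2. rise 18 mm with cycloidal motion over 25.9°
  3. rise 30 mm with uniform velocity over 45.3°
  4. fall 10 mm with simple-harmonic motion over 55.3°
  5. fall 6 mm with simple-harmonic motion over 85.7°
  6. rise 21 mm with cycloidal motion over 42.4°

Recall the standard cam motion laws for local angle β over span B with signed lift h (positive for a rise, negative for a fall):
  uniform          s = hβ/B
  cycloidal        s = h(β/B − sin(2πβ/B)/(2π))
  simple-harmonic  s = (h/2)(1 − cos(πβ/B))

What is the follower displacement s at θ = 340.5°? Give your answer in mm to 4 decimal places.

seg 1 [0°–105.4°] dwell: s stays 0.0000
seg 2 [105.4°–131.3°] cycloidal, h=18: full span → s += 18 → s = 18.0000
seg 3 [131.3°–176.6°] uniform, h=30: full span → s += 30 → s = 48.0000
seg 4 [176.6°–231.9°] simple-harmonic, h=-10: full span → s += -10 → s = 38.0000
seg 5 [231.9°–317.6°] simple-harmonic, h=-6: full span → s += -6 → s = 32.0000
seg 6 [317.6°–360°] cycloidal, h=21: θ=340.5° here. β=22.9, B=42.4. 21·(0.5401 − sin(2π·0.5401)/(2π)) = 12.1751 → s = 44.1751

44.1751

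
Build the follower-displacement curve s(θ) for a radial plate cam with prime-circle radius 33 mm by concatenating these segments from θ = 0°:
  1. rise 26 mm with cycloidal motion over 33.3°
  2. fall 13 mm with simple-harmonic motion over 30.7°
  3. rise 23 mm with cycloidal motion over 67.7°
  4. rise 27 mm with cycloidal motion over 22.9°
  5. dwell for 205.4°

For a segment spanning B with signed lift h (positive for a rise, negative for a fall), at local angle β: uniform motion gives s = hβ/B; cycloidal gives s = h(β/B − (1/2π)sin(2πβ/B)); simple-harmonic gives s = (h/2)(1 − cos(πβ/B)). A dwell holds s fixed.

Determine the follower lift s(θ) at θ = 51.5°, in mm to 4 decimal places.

seg 1 [0°–33.3°] cycloidal, h=26: full span → s += 26 → s = 26.0000
seg 2 [33.3°–64°] simple-harmonic, h=-13: θ=51.5° here. β=18.2, B=30.7. -13/2·(1 − cos(π·0.5928)) = -8.3689 → s = 17.6311

17.6311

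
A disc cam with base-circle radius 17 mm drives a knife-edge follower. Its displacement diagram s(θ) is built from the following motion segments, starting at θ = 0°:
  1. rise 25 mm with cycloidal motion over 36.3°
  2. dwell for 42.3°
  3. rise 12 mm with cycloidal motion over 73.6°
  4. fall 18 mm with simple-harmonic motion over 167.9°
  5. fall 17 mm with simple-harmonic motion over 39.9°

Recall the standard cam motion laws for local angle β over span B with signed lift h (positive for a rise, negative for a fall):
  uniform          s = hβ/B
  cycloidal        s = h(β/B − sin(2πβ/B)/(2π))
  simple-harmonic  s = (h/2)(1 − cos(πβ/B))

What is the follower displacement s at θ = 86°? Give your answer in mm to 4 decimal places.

seg 1 [0°–36.3°] cycloidal, h=25: full span → s += 25 → s = 25.0000
seg 2 [36.3°–78.6°] dwell: s stays 25.0000
seg 3 [78.6°–152.2°] cycloidal, h=12: θ=86° here. β=7.4, B=73.6. 12·(0.1005 − sin(2π·0.1005)/(2π)) = 0.0787 → s = 25.0787

25.0787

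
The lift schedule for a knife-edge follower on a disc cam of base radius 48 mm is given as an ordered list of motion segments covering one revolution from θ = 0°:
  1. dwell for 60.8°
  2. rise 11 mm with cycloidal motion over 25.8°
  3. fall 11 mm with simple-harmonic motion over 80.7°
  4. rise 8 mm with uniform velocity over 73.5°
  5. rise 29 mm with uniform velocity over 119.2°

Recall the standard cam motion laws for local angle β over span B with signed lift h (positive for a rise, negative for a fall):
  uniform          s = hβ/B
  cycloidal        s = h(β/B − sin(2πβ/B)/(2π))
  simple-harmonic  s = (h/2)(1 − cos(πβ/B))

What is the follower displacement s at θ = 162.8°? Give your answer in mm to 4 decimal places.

seg 1 [0°–60.8°] dwell: s stays 0.0000
seg 2 [60.8°–86.6°] cycloidal, h=11: full span → s += 11 → s = 11.0000
seg 3 [86.6°–167.3°] simple-harmonic, h=-11: θ=162.8° here. β=76.2, B=80.7. -11/2·(1 − cos(π·0.9442)) = -10.9158 → s = 0.0842

0.0842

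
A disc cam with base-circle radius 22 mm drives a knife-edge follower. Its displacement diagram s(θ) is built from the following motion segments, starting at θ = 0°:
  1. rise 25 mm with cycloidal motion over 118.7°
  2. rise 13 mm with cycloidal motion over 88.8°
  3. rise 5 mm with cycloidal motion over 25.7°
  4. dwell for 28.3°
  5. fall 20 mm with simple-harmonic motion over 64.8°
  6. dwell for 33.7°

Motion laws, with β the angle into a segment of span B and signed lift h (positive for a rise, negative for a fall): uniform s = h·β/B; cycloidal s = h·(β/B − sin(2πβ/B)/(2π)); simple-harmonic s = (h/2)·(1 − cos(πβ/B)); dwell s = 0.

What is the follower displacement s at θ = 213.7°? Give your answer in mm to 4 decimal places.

seg 1 [0°–118.7°] cycloidal, h=25: full span → s += 25 → s = 25.0000
seg 2 [118.7°–207.5°] cycloidal, h=13: full span → s += 13 → s = 38.0000
seg 3 [207.5°–233.2°] cycloidal, h=5: θ=213.7° here. β=6.2, B=25.7. 5·(0.2412 − sin(2π·0.2412)/(2π)) = 0.4117 → s = 38.4117

38.4117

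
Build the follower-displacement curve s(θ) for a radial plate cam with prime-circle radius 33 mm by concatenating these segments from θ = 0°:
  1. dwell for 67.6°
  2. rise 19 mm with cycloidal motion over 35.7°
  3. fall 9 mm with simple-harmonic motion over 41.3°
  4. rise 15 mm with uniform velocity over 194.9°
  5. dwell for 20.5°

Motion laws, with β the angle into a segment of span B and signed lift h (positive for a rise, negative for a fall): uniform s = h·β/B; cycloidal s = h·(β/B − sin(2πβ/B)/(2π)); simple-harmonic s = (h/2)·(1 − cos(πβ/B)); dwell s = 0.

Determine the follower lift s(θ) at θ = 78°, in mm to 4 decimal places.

seg 1 [0°–67.6°] dwell: s stays 0.0000
seg 2 [67.6°–103.3°] cycloidal, h=19: θ=78° here. β=10.4, B=35.7. 19·(0.2913 − sin(2π·0.2913)/(2π)) = 2.6124 → s = 2.6124

2.6124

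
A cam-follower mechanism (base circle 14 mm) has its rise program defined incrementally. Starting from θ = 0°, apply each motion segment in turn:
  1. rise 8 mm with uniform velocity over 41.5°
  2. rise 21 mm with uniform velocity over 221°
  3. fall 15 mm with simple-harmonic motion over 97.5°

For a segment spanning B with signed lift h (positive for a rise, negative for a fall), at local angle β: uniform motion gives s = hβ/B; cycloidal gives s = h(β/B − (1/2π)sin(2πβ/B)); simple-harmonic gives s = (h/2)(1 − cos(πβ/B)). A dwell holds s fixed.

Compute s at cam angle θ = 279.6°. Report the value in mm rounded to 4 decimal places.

seg 1 [0°–41.5°] uniform, h=8: full span → s += 8 → s = 8.0000
seg 2 [41.5°–262.5°] uniform, h=21: full span → s += 21 → s = 29.0000
seg 3 [262.5°–360°] simple-harmonic, h=-15: θ=279.6° here. β=17.1, B=97.5. -15/2·(1 − cos(π·0.1754)) = -1.1099 → s = 27.8901

27.8901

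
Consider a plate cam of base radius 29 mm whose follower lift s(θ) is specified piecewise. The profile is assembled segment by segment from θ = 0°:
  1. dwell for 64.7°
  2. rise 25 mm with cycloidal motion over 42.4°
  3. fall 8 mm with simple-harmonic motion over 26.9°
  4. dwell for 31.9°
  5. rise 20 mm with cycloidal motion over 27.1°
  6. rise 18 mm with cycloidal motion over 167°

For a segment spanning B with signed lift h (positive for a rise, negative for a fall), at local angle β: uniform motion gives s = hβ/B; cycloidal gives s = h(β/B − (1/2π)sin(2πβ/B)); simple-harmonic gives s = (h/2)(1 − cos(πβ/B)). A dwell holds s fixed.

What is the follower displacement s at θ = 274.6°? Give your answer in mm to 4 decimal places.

seg 1 [0°–64.7°] dwell: s stays 0.0000
seg 2 [64.7°–107.1°] cycloidal, h=25: full span → s += 25 → s = 25.0000
seg 3 [107.1°–134°] simple-harmonic, h=-8: full span → s += -8 → s = 17.0000
seg 4 [134°–165.9°] dwell: s stays 17.0000
seg 5 [165.9°–193°] cycloidal, h=20: full span → s += 20 → s = 37.0000
seg 6 [193°–360°] cycloidal, h=18: θ=274.6° here. β=81.6, B=167. 18·(0.4886 − sin(2π·0.4886)/(2π)) = 8.5906 → s = 45.5906

45.5906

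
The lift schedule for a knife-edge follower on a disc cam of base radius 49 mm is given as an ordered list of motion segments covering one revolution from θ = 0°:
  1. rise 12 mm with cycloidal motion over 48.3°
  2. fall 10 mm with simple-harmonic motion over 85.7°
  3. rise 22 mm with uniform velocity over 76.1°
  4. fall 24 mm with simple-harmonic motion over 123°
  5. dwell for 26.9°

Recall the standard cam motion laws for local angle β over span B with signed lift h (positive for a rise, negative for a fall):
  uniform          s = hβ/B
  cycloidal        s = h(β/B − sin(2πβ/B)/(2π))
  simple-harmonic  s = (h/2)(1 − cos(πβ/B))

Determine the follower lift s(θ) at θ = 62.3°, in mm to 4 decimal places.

seg 1 [0°–48.3°] cycloidal, h=12: full span → s += 12 → s = 12.0000
seg 2 [48.3°–134°] simple-harmonic, h=-10: θ=62.3° here. β=14, B=85.7. -10/2·(1 − cos(π·0.1634)) = -0.6441 → s = 11.3559

11.3559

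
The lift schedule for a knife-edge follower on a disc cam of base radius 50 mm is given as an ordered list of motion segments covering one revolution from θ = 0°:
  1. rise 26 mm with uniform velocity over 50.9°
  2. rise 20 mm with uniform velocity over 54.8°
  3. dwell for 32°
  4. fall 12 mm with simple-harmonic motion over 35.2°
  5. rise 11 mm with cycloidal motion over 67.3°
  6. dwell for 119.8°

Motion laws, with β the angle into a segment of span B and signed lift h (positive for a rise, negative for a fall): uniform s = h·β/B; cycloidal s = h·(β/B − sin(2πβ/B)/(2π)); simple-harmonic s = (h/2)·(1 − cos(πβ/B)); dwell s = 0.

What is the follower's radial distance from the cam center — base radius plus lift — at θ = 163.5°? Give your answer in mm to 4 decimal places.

seg 1 [0°–50.9°] uniform, h=26: full span → s += 26 → s = 26.0000
seg 2 [50.9°–105.7°] uniform, h=20: full span → s += 20 → s = 46.0000
seg 3 [105.7°–137.7°] dwell: s stays 46.0000
seg 4 [137.7°–172.9°] simple-harmonic, h=-12: θ=163.5° here. β=25.8, B=35.2. -12/2·(1 − cos(π·0.7330)) = -10.0095 → s = 35.9905
radial distance = base radius + s = 50 + 35.9905 = 85.9905

85.9905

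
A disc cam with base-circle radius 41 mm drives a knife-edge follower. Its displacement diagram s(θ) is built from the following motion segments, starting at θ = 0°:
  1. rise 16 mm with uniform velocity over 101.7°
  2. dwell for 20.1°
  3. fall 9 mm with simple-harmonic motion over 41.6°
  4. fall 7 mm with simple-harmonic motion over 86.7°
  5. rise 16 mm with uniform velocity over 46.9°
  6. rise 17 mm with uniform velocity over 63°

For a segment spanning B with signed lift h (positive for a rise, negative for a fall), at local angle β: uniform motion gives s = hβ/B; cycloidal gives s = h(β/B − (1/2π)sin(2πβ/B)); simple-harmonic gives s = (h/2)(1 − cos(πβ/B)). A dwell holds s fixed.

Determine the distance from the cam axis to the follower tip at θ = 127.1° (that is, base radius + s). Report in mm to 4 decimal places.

seg 1 [0°–101.7°] uniform, h=16: full span → s += 16 → s = 16.0000
seg 2 [101.7°–121.8°] dwell: s stays 16.0000
seg 3 [121.8°–163.4°] simple-harmonic, h=-9: θ=127.1° here. β=5.3, B=41.6. -9/2·(1 − cos(π·0.1274)) = -0.3557 → s = 15.6443
radial distance = base radius + s = 41 + 15.6443 = 56.6443

56.6443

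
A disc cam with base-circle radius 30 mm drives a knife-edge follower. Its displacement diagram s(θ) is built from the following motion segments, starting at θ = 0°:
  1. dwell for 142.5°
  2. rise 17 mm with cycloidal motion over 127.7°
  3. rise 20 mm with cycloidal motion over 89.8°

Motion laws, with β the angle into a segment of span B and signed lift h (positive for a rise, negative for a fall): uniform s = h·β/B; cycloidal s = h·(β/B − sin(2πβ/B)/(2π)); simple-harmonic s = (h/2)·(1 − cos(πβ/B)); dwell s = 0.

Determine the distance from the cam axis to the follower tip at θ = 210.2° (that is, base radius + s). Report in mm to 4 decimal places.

seg 1 [0°–142.5°] dwell: s stays 0.0000
seg 2 [142.5°–270.2°] cycloidal, h=17: θ=210.2° here. β=67.7, B=127.7. 17·(0.5301 − sin(2π·0.5301)/(2π)) = 9.5220 → s = 9.5220
radial distance = base radius + s = 30 + 9.5220 = 39.5220

39.5220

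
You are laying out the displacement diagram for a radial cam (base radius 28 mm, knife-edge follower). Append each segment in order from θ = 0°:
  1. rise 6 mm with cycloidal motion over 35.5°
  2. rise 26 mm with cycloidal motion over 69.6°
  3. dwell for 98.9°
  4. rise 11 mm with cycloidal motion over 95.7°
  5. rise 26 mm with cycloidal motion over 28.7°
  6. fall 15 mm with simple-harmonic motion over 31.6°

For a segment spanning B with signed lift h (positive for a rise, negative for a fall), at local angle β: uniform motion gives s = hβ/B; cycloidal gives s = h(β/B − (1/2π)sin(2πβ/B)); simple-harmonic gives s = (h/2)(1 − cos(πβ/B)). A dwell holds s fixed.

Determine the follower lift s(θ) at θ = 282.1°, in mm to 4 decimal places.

seg 1 [0°–35.5°] cycloidal, h=6: full span → s += 6 → s = 6.0000
seg 2 [35.5°–105.1°] cycloidal, h=26: full span → s += 26 → s = 32.0000
seg 3 [105.1°–204°] dwell: s stays 32.0000
seg 4 [204°–299.7°] cycloidal, h=11: θ=282.1° here. β=78.1, B=95.7. 11·(0.8161 − sin(2π·0.8161)/(2π)) = 10.5789 → s = 42.5789

42.5789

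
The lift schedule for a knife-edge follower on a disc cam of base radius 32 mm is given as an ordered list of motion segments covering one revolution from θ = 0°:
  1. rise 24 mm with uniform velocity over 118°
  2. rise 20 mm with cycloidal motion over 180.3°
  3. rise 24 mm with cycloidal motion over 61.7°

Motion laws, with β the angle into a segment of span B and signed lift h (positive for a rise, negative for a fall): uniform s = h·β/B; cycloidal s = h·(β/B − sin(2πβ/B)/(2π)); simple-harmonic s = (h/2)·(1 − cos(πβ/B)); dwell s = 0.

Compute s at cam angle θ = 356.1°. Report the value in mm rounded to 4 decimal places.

seg 1 [0°–118°] uniform, h=24: full span → s += 24 → s = 24.0000
seg 2 [118°–298.3°] cycloidal, h=20: full span → s += 20 → s = 44.0000
seg 3 [298.3°–360°] cycloidal, h=24: θ=356.1° here. β=57.8, B=61.7. 24·(0.9368 − sin(2π·0.9368)/(2π)) = 23.9604 → s = 67.9604

67.9604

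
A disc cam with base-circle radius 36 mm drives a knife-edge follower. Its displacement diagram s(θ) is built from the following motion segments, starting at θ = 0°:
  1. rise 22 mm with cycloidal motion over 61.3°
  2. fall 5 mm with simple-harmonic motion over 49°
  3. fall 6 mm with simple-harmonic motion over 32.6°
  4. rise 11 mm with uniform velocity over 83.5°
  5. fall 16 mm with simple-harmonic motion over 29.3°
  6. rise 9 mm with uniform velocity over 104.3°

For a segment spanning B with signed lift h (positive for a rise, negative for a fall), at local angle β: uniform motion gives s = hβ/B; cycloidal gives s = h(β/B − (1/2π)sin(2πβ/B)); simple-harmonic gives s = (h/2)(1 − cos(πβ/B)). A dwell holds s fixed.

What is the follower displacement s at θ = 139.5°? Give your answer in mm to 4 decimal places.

seg 1 [0°–61.3°] cycloidal, h=22: full span → s += 22 → s = 22.0000
seg 2 [61.3°–110.3°] simple-harmonic, h=-5: full span → s += -5 → s = 17.0000
seg 3 [110.3°–142.9°] simple-harmonic, h=-6: θ=139.5° here. β=29.2, B=32.6. -6/2·(1 − cos(π·0.8957)) = -5.8404 → s = 11.1596

11.1596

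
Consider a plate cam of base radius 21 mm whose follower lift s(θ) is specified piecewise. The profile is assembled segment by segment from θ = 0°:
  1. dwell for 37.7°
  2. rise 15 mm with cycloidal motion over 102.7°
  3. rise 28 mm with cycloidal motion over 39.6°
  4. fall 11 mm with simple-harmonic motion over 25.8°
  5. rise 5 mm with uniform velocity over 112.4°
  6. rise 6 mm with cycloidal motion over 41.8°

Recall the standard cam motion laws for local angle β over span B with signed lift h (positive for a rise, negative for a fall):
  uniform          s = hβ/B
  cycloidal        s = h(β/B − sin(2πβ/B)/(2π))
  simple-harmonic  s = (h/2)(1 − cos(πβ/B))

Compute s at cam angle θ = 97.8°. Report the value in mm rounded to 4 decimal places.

seg 1 [0°–37.7°] dwell: s stays 0.0000
seg 2 [37.7°–140.4°] cycloidal, h=15: θ=97.8° here. β=60.1, B=102.7. 15·(0.5852 − sin(2π·0.5852)/(2π)) = 9.9958 → s = 9.9958

9.9958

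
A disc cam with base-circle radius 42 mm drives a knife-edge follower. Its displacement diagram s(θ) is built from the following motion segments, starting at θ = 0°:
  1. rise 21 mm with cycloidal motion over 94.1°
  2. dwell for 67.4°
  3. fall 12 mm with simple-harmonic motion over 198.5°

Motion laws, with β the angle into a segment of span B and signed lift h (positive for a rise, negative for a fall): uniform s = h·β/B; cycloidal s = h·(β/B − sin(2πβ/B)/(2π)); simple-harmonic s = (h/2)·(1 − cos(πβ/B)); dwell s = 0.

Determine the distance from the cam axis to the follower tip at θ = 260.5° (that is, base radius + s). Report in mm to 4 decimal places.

seg 1 [0°–94.1°] cycloidal, h=21: full span → s += 21 → s = 21.0000
seg 2 [94.1°–161.5°] dwell: s stays 21.0000
seg 3 [161.5°–360°] simple-harmonic, h=-12: θ=260.5° here. β=99, B=198.5. -12/2·(1 − cos(π·0.4987)) = -5.9763 → s = 15.0237
radial distance = base radius + s = 42 + 15.0237 = 57.0237

57.0237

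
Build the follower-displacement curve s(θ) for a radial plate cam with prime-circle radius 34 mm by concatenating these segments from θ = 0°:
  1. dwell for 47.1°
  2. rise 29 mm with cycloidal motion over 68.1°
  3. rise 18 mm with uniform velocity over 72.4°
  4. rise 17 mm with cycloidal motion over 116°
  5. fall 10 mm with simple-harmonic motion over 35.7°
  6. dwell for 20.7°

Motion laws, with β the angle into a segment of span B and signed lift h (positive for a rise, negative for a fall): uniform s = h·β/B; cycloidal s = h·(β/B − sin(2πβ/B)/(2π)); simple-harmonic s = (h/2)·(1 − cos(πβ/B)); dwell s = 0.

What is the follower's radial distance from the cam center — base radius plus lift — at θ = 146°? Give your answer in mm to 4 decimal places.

seg 1 [0°–47.1°] dwell: s stays 0.0000
seg 2 [47.1°–115.2°] cycloidal, h=29: full span → s += 29 → s = 29.0000
seg 3 [115.2°–187.6°] uniform, h=18: θ=146° here. β=30.8, B=72.4. 18·30.8/72.4 = 7.6575 → s = 36.6575
radial distance = base radius + s = 34 + 36.6575 = 70.6575

70.6575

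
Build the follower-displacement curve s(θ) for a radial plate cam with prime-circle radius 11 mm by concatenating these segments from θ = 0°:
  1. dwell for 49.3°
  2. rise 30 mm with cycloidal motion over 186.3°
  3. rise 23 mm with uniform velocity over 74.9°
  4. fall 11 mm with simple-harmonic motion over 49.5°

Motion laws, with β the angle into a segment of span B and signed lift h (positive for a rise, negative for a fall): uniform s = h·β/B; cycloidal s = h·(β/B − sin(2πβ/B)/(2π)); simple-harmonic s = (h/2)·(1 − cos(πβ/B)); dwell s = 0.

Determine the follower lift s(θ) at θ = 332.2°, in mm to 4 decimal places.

seg 1 [0°–49.3°] dwell: s stays 0.0000
seg 2 [49.3°–235.6°] cycloidal, h=30: full span → s += 30 → s = 30.0000
seg 3 [235.6°–310.5°] uniform, h=23: full span → s += 23 → s = 53.0000
seg 4 [310.5°–360°] simple-harmonic, h=-11: θ=332.2° here. β=21.7, B=49.5. -11/2·(1 − cos(π·0.4384)) = -4.4420 → s = 48.5580

48.5580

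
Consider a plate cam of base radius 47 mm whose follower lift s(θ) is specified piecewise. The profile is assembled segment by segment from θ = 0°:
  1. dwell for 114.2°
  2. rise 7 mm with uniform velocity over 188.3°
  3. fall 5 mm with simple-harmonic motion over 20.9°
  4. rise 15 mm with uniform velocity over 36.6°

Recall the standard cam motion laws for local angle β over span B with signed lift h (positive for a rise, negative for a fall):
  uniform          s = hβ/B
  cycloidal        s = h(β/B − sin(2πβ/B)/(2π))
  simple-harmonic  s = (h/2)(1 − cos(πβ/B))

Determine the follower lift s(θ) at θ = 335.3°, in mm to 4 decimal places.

seg 1 [0°–114.2°] dwell: s stays 0.0000
seg 2 [114.2°–302.5°] uniform, h=7: full span → s += 7 → s = 7.0000
seg 3 [302.5°–323.4°] simple-harmonic, h=-5: full span → s += -5 → s = 2.0000
seg 4 [323.4°–360°] uniform, h=15: θ=335.3° here. β=11.9, B=36.6. 15·11.9/36.6 = 4.8770 → s = 6.8770

6.8770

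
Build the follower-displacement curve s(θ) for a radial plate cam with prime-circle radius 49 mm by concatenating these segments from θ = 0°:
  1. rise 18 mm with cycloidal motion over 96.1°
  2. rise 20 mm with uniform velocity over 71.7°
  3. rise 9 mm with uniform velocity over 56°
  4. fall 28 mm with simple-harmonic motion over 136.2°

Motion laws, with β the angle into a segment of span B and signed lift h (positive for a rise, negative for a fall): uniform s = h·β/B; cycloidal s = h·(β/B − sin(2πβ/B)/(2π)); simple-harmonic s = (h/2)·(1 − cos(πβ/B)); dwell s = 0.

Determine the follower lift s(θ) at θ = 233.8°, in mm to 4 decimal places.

seg 1 [0°–96.1°] cycloidal, h=18: full span → s += 18 → s = 18.0000
seg 2 [96.1°–167.8°] uniform, h=20: full span → s += 20 → s = 38.0000
seg 3 [167.8°–223.8°] uniform, h=9: full span → s += 9 → s = 47.0000
seg 4 [223.8°–360°] simple-harmonic, h=-28: θ=233.8° here. β=10, B=136.2. -28/2·(1 − cos(π·0.0734)) = -0.3708 → s = 46.6292

46.6292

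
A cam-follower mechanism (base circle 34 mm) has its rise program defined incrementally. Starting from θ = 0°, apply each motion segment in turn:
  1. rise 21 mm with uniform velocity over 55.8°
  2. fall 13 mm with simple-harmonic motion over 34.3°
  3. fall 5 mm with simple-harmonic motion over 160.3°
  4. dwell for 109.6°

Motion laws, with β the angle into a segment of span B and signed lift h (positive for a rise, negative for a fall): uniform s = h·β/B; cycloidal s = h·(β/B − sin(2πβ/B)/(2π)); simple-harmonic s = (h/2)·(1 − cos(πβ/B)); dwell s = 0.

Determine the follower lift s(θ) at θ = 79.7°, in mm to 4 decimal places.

seg 1 [0°–55.8°] uniform, h=21: full span → s += 21 → s = 21.0000
seg 2 [55.8°–90.1°] simple-harmonic, h=-13: θ=79.7° here. β=23.9, B=34.3. -13/2·(1 − cos(π·0.6968)) = -10.2674 → s = 10.7326

10.7326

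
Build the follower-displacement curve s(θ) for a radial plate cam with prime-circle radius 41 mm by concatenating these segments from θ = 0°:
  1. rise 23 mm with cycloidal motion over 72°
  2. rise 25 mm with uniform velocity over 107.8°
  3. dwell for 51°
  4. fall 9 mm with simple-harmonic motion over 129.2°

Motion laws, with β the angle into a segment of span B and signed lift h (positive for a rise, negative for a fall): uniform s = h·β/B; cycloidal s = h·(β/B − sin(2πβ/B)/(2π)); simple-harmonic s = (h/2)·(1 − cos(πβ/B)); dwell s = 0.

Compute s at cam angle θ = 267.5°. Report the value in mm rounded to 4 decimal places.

seg 1 [0°–72°] cycloidal, h=23: full span → s += 23 → s = 23.0000
seg 2 [72°–179.8°] uniform, h=25: full span → s += 25 → s = 48.0000
seg 3 [179.8°–230.8°] dwell: s stays 48.0000
seg 4 [230.8°–360°] simple-harmonic, h=-9: θ=267.5° here. β=36.7, B=129.2. -9/2·(1 − cos(π·0.2841)) = -1.6760 → s = 46.3240

46.3240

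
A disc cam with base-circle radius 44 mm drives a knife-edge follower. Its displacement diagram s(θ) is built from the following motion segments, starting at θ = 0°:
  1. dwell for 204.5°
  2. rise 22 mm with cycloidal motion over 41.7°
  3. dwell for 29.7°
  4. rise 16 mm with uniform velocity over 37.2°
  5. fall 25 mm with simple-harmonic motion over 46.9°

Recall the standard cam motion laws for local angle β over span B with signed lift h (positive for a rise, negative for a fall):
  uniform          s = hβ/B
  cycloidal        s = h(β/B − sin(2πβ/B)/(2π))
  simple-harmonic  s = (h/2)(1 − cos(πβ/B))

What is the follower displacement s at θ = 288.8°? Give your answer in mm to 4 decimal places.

seg 1 [0°–204.5°] dwell: s stays 0.0000
seg 2 [204.5°–246.2°] cycloidal, h=22: full span → s += 22 → s = 22.0000
seg 3 [246.2°–275.9°] dwell: s stays 22.0000
seg 4 [275.9°–313.1°] uniform, h=16: θ=288.8° here. β=12.9, B=37.2. 16·12.9/37.2 = 5.5484 → s = 27.5484

27.5484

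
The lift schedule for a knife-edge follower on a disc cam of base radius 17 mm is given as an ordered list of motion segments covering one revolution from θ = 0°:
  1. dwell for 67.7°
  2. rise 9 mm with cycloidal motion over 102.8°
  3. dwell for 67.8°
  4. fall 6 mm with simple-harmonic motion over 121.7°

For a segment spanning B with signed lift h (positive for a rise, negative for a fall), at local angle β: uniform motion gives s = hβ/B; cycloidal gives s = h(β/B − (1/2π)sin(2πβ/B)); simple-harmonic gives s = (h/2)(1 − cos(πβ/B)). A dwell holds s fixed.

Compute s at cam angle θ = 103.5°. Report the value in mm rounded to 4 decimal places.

seg 1 [0°–67.7°] dwell: s stays 0.0000
seg 2 [67.7°–170.5°] cycloidal, h=9: θ=103.5° here. β=35.8, B=102.8. 9·(0.3482 − sin(2π·0.3482)/(2π)) = 1.9662 → s = 1.9662

1.9662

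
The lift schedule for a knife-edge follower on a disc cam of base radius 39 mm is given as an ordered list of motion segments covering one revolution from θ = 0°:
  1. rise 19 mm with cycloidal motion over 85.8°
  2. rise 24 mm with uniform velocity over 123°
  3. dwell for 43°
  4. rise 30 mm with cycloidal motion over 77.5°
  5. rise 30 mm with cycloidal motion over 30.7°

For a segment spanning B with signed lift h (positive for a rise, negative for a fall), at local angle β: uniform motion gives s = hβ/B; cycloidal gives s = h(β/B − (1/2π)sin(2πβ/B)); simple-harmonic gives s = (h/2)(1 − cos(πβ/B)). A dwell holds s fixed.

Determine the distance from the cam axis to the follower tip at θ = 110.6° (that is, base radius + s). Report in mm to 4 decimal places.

seg 1 [0°–85.8°] cycloidal, h=19: full span → s += 19 → s = 19.0000
seg 2 [85.8°–208.8°] uniform, h=24: θ=110.6° here. β=24.8, B=123. 24·24.8/123 = 4.8390 → s = 23.8390
radial distance = base radius + s = 39 + 23.8390 = 62.8390

62.8390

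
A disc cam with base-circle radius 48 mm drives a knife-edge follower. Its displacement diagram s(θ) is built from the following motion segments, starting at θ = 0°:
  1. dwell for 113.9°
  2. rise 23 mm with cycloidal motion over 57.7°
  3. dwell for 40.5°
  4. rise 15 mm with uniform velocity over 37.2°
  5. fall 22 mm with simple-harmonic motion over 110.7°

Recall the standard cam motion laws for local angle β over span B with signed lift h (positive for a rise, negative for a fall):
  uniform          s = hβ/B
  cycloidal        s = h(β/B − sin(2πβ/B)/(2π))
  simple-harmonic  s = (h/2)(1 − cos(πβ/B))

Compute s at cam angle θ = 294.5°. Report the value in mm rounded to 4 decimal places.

seg 1 [0°–113.9°] dwell: s stays 0.0000
seg 2 [113.9°–171.6°] cycloidal, h=23: full span → s += 23 → s = 23.0000
seg 3 [171.6°–212.1°] dwell: s stays 23.0000
seg 4 [212.1°–249.3°] uniform, h=15: full span → s += 15 → s = 38.0000
seg 5 [249.3°–360°] simple-harmonic, h=-22: θ=294.5° here. β=45.2, B=110.7. -22/2·(1 − cos(π·0.4083)) = -7.8751 → s = 30.1249

30.1249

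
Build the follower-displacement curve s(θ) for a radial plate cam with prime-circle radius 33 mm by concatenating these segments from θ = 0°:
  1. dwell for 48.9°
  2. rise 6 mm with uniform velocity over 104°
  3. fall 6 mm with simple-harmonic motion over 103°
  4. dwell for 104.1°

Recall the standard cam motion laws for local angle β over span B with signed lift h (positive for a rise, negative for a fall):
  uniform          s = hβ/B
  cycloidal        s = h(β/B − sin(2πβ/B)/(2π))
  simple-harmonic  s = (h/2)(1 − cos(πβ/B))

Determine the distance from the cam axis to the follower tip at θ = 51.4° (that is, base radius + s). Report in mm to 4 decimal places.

seg 1 [0°–48.9°] dwell: s stays 0.0000
seg 2 [48.9°–152.9°] uniform, h=6: θ=51.4° here. β=2.5, B=104. 6·2.5/104 = 0.1442 → s = 0.1442
radial distance = base radius + s = 33 + 0.1442 = 33.1442

33.1442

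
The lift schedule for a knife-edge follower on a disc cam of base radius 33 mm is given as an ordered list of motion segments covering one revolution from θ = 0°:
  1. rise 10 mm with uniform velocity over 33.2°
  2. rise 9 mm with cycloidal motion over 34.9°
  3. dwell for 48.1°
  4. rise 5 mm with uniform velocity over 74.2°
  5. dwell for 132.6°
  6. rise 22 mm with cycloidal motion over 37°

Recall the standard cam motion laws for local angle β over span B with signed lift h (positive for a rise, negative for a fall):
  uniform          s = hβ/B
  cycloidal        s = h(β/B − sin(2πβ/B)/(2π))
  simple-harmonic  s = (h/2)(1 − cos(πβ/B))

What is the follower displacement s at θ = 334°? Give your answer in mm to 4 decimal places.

seg 1 [0°–33.2°] uniform, h=10: full span → s += 10 → s = 10.0000
seg 2 [33.2°–68.1°] cycloidal, h=9: full span → s += 9 → s = 19.0000
seg 3 [68.1°–116.2°] dwell: s stays 19.0000
seg 4 [116.2°–190.4°] uniform, h=5: full span → s += 5 → s = 24.0000
seg 5 [190.4°–323°] dwell: s stays 24.0000
seg 6 [323°–360°] cycloidal, h=22: θ=334° here. β=11, B=37. 22·(0.2973 − sin(2π·0.2973)/(2π)) = 3.1926 → s = 27.1926

27.1926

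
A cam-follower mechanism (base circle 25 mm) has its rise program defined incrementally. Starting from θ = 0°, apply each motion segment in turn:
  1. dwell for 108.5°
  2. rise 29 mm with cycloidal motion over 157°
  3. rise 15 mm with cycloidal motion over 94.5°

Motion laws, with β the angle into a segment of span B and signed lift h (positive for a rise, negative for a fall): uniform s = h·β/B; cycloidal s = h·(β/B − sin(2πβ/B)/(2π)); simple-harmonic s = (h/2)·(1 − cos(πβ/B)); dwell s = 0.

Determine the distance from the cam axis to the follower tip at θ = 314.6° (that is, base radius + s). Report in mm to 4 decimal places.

seg 1 [0°–108.5°] dwell: s stays 0.0000
seg 2 [108.5°–265.5°] cycloidal, h=29: full span → s += 29 → s = 29.0000
seg 3 [265.5°–360°] cycloidal, h=15: θ=314.6° here. β=49.1, B=94.5. 15·(0.5196 − sin(2π·0.5196)/(2π)) = 8.0866 → s = 37.0866
radial distance = base radius + s = 25 + 37.0866 = 62.0866

62.0866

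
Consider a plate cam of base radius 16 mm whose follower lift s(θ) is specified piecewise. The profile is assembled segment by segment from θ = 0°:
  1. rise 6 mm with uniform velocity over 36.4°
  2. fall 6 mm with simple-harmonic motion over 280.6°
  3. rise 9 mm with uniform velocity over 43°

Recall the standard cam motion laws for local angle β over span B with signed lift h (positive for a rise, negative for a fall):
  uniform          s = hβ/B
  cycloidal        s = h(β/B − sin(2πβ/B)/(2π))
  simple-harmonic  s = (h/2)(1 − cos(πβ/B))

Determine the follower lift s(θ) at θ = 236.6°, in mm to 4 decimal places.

seg 1 [0°–36.4°] uniform, h=6: full span → s += 6 → s = 6.0000
seg 2 [36.4°–317°] simple-harmonic, h=-6: θ=236.6° here. β=200.2, B=280.6. -6/2·(1 − cos(π·0.7135)) = -4.8645 → s = 1.1355

1.1355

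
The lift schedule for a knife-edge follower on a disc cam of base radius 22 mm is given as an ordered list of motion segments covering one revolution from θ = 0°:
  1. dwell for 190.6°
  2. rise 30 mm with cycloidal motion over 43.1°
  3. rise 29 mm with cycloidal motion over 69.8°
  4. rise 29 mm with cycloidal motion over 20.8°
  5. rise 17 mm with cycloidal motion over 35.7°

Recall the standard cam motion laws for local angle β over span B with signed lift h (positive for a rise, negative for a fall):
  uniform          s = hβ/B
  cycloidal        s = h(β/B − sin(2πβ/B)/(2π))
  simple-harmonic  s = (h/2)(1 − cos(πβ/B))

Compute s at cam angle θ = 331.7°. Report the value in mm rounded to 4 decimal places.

seg 1 [0°–190.6°] dwell: s stays 0.0000
seg 2 [190.6°–233.7°] cycloidal, h=30: full span → s += 30 → s = 30.0000
seg 3 [233.7°–303.5°] cycloidal, h=29: full span → s += 29 → s = 59.0000
seg 4 [303.5°–324.3°] cycloidal, h=29: full span → s += 29 → s = 88.0000
seg 5 [324.3°–360°] cycloidal, h=17: θ=331.7° here. β=7.4, B=35.7. 17·(0.2073 − sin(2π·0.2073)/(2π)) = 0.9150 → s = 88.9150

88.9150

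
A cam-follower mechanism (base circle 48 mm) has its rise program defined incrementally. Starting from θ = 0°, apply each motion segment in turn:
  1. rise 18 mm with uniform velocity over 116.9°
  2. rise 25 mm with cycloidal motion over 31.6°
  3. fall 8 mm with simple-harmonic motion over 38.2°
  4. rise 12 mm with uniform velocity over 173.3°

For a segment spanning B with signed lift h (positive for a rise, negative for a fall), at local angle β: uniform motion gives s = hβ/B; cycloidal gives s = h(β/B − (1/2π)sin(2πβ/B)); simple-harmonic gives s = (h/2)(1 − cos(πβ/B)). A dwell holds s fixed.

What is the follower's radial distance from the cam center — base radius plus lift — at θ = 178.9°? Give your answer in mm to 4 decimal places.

seg 1 [0°–116.9°] uniform, h=18: full span → s += 18 → s = 18.0000
seg 2 [116.9°–148.5°] cycloidal, h=25: full span → s += 25 → s = 43.0000
seg 3 [148.5°–186.7°] simple-harmonic, h=-8: θ=178.9° here. β=30.4, B=38.2. -8/2·(1 − cos(π·0.7958)) = -7.2049 → s = 35.7951
radial distance = base radius + s = 48 + 35.7951 = 83.7951

83.7951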